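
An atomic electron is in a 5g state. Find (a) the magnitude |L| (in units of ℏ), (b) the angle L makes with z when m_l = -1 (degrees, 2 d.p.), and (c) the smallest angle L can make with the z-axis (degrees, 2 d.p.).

The 5g subshell has l = 4.
|L| = ℏ√(4·5) = 2√5 ℏ ≈ 4.472ℏ.
For m_l = -1: cos θ = -1/√20, θ ≈ 102.92°.
cos θ_min = 4/√20, so θ_min ≈ 26.57°.

|L| = 2√5 ℏ ≈ 4.472ℏ; θ(m_l=-1) ≈ 102.92°; θ_min ≈ 26.57°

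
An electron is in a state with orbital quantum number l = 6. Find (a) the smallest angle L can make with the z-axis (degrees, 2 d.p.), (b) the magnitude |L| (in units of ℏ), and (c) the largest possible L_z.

θ_min ≈ 22.21°; |L| = √42 ℏ ≈ 6.481ℏ; L_z,max = 6ℏ

cos θ_min = 6/√42, so θ_min ≈ 22.21°.
|L| = ℏ√(6·7) = √42 ℏ ≈ 6.481ℏ.
L_z,max = lℏ = 6ℏ.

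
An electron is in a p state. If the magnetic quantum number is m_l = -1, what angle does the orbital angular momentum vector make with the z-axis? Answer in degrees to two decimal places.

P corresponds to l = 1.
|L|² = l(l+1)ℏ² = 2ℏ², so |L| = √2 ℏ.
L_z = m_l ℏ = −1ℏ.
cos θ = L_z/|L| = -1/√2, so θ ≈ 135.00°.

θ ≈ 135.00°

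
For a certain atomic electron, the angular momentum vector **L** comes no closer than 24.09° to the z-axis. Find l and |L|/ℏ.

At minimum angle, m_l = l, so cos θ = l/√(l(l+1)); cos²θ = l/(l+1) = 0.8334.
Solving: l = 5.
Then |L| = ℏ√(5·6) = √30 ℏ.

l = 5, |L| = √30 ℏ ≈ 5.477ℏ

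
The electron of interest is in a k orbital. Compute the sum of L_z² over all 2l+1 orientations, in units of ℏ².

Σ(L_z)² = 280 ℏ²

A k state has l = 7.
The allowed m_l values are -7, -6, -5, -4, -3, -2, -1, 0, 1, 2, 3, 4, 5, 6, 7.
Σ m_l² = 2·(1 + 4 + 9 + 16 + 25 + 36 + 49) = 280.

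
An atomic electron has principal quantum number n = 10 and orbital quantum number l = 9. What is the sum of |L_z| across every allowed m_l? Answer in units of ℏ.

m_l runs from −9 to 9, i.e. {-9, -8, -7, -6, -5, -4, -3, -2, -1, 0, 1, 2, 3, 4, 5, 6, 7, 8, 9}.
Σ|m_l| = 2·9(9+1)/2 = 90.

Σ|L_z| = 90 ℏ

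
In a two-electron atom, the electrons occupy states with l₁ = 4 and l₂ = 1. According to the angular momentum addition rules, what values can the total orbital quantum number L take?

Angular momentum addition gives L = |l₁ − l₂|, …, l₁ + l₂.
Allowed values: L = 3, 4, 5.

L = 3, 4, 5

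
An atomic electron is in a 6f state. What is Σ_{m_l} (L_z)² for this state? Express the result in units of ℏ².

Σ(L_z)² = 28 ℏ²

The 6f subshell has l = 3.
m_l runs from −3 to 3, i.e. {-3, -2, -1, 0, 1, 2, 3}.
Σ m_l² = l(l+1)(2l+1)/3 = 3·4·7/3 = 28.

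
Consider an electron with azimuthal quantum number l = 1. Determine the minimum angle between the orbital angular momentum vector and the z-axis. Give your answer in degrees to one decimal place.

θ_min ≈ 45.0°

|L| = ℏ√(l(l+1)) = √2 ℏ.
The smallest angle corresponds to the largest L_z, i.e. m_l = l = 1, giving L_z = 1ℏ.
cos θ_min = 1/√2, so θ_min ≈ 45.0°.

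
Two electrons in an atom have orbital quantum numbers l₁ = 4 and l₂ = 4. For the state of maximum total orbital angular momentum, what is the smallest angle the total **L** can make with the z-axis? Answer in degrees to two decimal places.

θ_min ≈ 19.47°

L runs from |4 − 4| = 0 to 4 + 4 = 8.
So L can be 0, 1, 2, 3, 4, 5, 6, 7, 8.
The maximum is L = 8, with |L_tot| = ℏ√(8·9) = 6√2 ℏ.
The minimum angle with z is arccos(8/√72) ≈ 19.47°.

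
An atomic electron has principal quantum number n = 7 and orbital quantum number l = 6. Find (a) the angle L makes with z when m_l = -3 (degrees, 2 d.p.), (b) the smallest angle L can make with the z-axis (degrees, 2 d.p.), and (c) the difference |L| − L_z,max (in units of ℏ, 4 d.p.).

For m_l = -3: cos θ = -3/√42, θ ≈ 117.58°.
cos θ_min = 6/√42, so θ_min ≈ 22.21°.
|L| − L_z,max = (√42 − 6)ℏ ≈ 0.4807ℏ.

θ(m_l=-3) ≈ 117.58°; θ_min ≈ 22.21°; |L|−L_z,max ≈ 0.4807ℏ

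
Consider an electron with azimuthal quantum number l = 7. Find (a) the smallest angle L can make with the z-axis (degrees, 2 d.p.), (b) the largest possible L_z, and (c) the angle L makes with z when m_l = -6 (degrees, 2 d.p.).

cos θ_min = 7/√56, so θ_min ≈ 20.70°.
L_z,max = lℏ = 7ℏ.
For m_l = -6: cos θ = -6/√56, θ ≈ 143.30°.

θ_min ≈ 20.70°; L_z,max = 7ℏ; θ(m_l=-6) ≈ 143.30°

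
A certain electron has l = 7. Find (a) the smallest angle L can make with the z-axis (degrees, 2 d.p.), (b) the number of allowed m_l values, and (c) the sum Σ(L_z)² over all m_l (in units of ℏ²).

cos θ_min = 7/√56, so θ_min ≈ 20.70°.
There are 2l+1 = 15 values of m_l.
Σ m_l² = 280, so Σ(L_z)² = 280 ℏ².

θ_min ≈ 20.70°; 15 values; Σ(L_z)² = 280 ℏ²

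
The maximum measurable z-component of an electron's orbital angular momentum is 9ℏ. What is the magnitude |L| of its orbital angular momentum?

Since max m_l = l, l = 9.
|L| = ℏ√(l(l+1)) = 3√10 ℏ.

|L| = 3√10 ℏ ≈ 9.487ℏ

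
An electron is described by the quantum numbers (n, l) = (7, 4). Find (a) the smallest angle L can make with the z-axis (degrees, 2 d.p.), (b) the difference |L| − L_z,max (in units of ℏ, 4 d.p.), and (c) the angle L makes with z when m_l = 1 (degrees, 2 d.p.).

θ_min ≈ 26.57°; |L|−L_z,max ≈ 0.4721ℏ; θ(m_l=1) ≈ 77.08°

cos θ_min = 4/√20, so θ_min ≈ 26.57°.
|L| − L_z,max = (2√5 − 4)ℏ ≈ 0.4721ℏ.
For m_l = 1: cos θ = 1/√20, θ ≈ 77.08°.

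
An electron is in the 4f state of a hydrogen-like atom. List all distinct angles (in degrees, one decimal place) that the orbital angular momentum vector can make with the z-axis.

The 4f subshell has l = 3.
|L|² = l(l+1)ℏ² = 12ℏ², so |L| = 2√3 ℏ.
cos θ = m_l/√12 for each m_l ∈ {-3, -2, -1, 0, 1, 2, 3}.

θ ∈ {30.0°, 54.7°, 73.2°, 90.0°, 106.8°, 125.3°, 150.0°}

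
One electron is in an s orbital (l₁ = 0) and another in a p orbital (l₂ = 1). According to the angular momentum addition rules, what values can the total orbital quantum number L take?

By the triangle rule, |l₁ − l₂| ≤ L ≤ l₁ + l₂.
Allowed values: L = 1.

L = 1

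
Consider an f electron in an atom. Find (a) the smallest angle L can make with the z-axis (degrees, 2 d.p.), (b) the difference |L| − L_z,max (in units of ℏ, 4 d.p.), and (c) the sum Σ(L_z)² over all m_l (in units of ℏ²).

θ_min ≈ 30.00°; |L|−L_z,max ≈ 0.4641ℏ; Σ(L_z)² = 28 ℏ²

An f state has l = 3.
cos θ_min = 3/√12, so θ_min ≈ 30.00°.
|L| − L_z,max = (2√3 − 3)ℏ ≈ 0.4641ℏ.
Σ m_l² = 28, so Σ(L_z)² = 28 ℏ².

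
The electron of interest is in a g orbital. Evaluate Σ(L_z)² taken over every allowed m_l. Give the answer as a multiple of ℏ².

Σ(L_z)² = 60 ℏ²

A g state has l = 4.
The allowed m_l values are -4, -3, -2, -1, 0, 1, 2, 3, 4.
Σ m_l² = l(l+1)(2l+1)/3 = 4·5·9/3 = 60.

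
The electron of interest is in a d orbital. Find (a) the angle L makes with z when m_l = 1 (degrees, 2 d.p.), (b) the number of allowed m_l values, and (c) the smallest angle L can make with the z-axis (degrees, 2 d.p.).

θ(m_l=1) ≈ 65.91°; 5 values; θ_min ≈ 35.26°

The letter d corresponds to l = 2.
For m_l = 1: cos θ = 1/√6, θ ≈ 65.91°.
There are 2l+1 = 5 values of m_l.
cos θ_min = 2/√6, so θ_min ≈ 35.26°.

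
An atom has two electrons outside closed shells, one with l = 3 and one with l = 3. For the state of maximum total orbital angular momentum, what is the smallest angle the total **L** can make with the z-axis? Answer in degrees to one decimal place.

L runs from |3 − 3| = 0 to 3 + 3 = 6.
L ∈ {0, 1, 2, 3, 4, 5, 6}.
The maximum is L = 6, with |L_tot| = ℏ√(6·7) = √42 ℏ.
The minimum angle with z is arccos(6/√42) ≈ 22.2°.

θ_min ≈ 22.2°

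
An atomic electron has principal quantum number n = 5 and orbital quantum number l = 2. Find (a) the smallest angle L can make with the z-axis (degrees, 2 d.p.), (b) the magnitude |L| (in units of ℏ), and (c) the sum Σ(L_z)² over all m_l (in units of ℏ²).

θ_min ≈ 35.26°; |L| = √6 ℏ ≈ 2.449ℏ; Σ(L_z)² = 10 ℏ²

cos θ_min = 2/√6, so θ_min ≈ 35.26°.
|L| = ℏ√(2·3) = √6 ℏ ≈ 2.449ℏ.
Σ m_l² = 10, so Σ(L_z)² = 10 ℏ².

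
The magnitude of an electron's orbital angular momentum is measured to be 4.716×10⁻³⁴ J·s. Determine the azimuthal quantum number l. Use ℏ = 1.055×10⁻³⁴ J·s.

Dividing by ℏ: |L|/ℏ ≈ 4.470.
Set l(l+1) = 19.98; the integer solution is l = 4.

l = 4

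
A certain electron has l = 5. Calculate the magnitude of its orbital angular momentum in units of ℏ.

|L| = √30 ℏ ≈ 5.477ℏ

|L| = ℏ√(l(l+1)) = ℏ√(5·6) = √30 ℏ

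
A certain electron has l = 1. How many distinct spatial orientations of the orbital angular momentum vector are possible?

3

The number of m_l values is 2l + 1 = 2·1 + 1 = 3.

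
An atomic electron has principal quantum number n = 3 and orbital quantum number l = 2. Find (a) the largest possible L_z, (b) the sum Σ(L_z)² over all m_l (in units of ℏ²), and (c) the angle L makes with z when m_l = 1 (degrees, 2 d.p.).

L_z,max = lℏ = 2ℏ.
Σ m_l² = 10, so Σ(L_z)² = 10 ℏ².
For m_l = 1: cos θ = 1/√6, θ ≈ 65.91°.

L_z,max = 2ℏ; Σ(L_z)² = 10 ℏ²; θ(m_l=1) ≈ 65.91°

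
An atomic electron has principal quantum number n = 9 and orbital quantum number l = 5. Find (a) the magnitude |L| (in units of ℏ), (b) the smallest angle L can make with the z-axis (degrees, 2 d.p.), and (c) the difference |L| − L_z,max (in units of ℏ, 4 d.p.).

|L| = √30 ℏ ≈ 5.477ℏ; θ_min ≈ 24.09°; |L|−L_z,max ≈ 0.4772ℏ

|L| = ℏ√(5·6) = √30 ℏ ≈ 5.477ℏ.
cos θ_min = 5/√30, so θ_min ≈ 24.09°.
|L| − L_z,max = (√30 − 5)ℏ ≈ 0.4772ℏ.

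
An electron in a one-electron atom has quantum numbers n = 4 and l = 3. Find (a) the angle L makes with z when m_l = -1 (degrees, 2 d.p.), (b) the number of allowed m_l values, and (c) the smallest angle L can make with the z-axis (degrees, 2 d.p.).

θ(m_l=-1) ≈ 106.78°; 7 values; θ_min ≈ 30.00°

For m_l = -1: cos θ = -1/√12, θ ≈ 106.78°.
There are 2l+1 = 7 values of m_l.
cos θ_min = 3/√12, so θ_min ≈ 30.00°.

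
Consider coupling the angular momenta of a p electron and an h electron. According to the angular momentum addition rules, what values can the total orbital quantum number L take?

L = 4, 5, 6

By the triangle rule, |l₁ − l₂| ≤ L ≤ l₁ + l₂.
L ∈ {4, 5, 6}.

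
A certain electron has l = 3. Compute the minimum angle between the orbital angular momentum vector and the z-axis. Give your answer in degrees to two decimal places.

θ_min ≈ 30.00°

|L| = ℏ√(l(l+1)) = 2√3 ℏ.
The smallest angle corresponds to the largest L_z, i.e. m_l = l = 3, giving L_z = 3ℏ.
cos θ_min = 3/√12, so θ_min ≈ 30.00°.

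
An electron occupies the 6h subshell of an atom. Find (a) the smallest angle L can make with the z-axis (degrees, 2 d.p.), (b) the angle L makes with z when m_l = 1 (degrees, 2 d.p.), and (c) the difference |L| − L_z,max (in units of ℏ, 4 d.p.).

θ_min ≈ 24.09°; θ(m_l=1) ≈ 79.48°; |L|−L_z,max ≈ 0.4772ℏ

The 6h subshell has l = 5.
cos θ_min = 5/√30, so θ_min ≈ 24.09°.
For m_l = 1: cos θ = 1/√30, θ ≈ 79.48°.
|L| − L_z,max = (√30 − 5)ℏ ≈ 0.4772ℏ.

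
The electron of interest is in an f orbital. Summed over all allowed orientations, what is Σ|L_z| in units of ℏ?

For an f orbital, l = 3.
m_l ∈ {-3, -2, -1, 0, 1, 2, 3}.
Σ|m_l| = 2(1+2+…+3) = 12.

Σ|L_z| = 12 ℏ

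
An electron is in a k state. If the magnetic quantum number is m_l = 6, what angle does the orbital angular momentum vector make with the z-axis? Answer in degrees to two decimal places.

K corresponds to l = 7.
|L|² = l(l+1)ℏ² = 56ℏ², so |L| = 2√14 ℏ.
L_z = m_l ℏ = 6ℏ.
cos θ = L_z/|L| = 6/√56, so θ ≈ 36.70°.

θ ≈ 36.70°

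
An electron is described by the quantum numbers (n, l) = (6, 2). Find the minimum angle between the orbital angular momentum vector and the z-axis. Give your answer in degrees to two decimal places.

|L| = √(l(l+1)) ℏ = √6 ℏ.
The smallest angle corresponds to the largest L_z, i.e. m_l = l = 2, giving L_z = 2ℏ.
cos θ_min = 2/√6, so θ_min ≈ 35.26°.

θ_min ≈ 35.26°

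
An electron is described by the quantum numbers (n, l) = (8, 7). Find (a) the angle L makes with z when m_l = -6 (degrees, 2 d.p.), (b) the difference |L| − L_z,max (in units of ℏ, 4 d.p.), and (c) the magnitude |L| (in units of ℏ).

θ(m_l=-6) ≈ 143.30°; |L|−L_z,max ≈ 0.4833ℏ; |L| = 2√14 ℏ ≈ 7.483ℏ

For m_l = -6: cos θ = -6/√56, θ ≈ 143.30°.
|L| − L_z,max = (2√14 − 7)ℏ ≈ 0.4833ℏ.
|L| = ℏ√(7·8) = 2√14 ℏ ≈ 7.483ℏ.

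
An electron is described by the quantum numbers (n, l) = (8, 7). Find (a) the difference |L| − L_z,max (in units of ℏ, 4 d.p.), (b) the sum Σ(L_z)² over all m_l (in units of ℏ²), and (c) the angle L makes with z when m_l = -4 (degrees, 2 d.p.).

|L|−L_z,max ≈ 0.4833ℏ; Σ(L_z)² = 280 ℏ²; θ(m_l=-4) ≈ 122.31°

|L| − L_z,max = (2√14 − 7)ℏ ≈ 0.4833ℏ.
Σ m_l² = 280, so Σ(L_z)² = 280 ℏ².
For m_l = -4: cos θ = -4/√56, θ ≈ 122.31°.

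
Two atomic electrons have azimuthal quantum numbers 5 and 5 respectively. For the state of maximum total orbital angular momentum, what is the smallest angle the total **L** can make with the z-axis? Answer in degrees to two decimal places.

θ_min ≈ 17.55°

The total orbital quantum number L ranges from |l₁ − l₂| to l₁ + l₂ in integer steps.
So L can be 0, 1, 2, 3, 4, 5, 6, 7, 8, 9, 10.
The maximum is L = 10, with |L_tot| = ℏ√(10·11) = √110 ℏ.
The minimum angle with z is arccos(10/√110) ≈ 17.55°.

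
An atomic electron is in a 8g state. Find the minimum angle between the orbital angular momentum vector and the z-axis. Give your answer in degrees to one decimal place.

θ_min ≈ 26.6°

8g means n = 8, l = 4.
|L| = ℏ√(l(l+1)) = 2√5 ℏ.
The smallest angle corresponds to the largest L_z, i.e. m_l = l = 4, giving L_z = 4ℏ.
cos θ_min = 4/√20, so θ_min ≈ 26.6°.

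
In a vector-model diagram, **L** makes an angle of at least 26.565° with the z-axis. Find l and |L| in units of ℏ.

cos²θ_min = l/(l+1) = 0.8000.
Thus l = 0.8000/(1 − 0.8000) ≈ 4.
Then |L| = ℏ√(4·5) = 2√5 ℏ.

l = 4, |L| = 2√5 ℏ ≈ 4.472ℏ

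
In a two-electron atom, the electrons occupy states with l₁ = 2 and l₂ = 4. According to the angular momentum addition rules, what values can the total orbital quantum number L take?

L = 2, 3, 4, 5, 6

By the triangle rule, |l₁ − l₂| ≤ L ≤ l₁ + l₂.
L ∈ {2, 3, 4, 5, 6}.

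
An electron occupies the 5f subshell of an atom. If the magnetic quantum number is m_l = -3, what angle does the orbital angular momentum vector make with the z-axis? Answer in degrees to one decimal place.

For 5f, l = 3.
|L| = √(l(l+1)) ℏ = 2√3 ℏ.
L_z = m_l ℏ = −3ℏ.
cos θ = L_z/|L| = -3/√12, so θ ≈ 150.0°.

θ ≈ 150.0°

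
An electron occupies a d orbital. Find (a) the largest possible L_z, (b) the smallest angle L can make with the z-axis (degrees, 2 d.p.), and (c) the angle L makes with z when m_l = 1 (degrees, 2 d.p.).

L_z,max = 2ℏ; θ_min ≈ 35.26°; θ(m_l=1) ≈ 65.91°

For a d orbital, l = 2.
L_z,max = lℏ = 2ℏ.
cos θ_min = 2/√6, so θ_min ≈ 35.26°.
For m_l = 1: cos θ = 1/√6, θ ≈ 65.91°.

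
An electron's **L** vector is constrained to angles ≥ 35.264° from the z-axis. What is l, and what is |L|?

l = 2, |L| = √6 ℏ ≈ 2.449ℏ

cos θ_min = l/√(l(l+1)) = √(l/(l+1)), so l/(l+1) = cos²(35.264°) = 0.6667.
l = cos²θ/sin²θ ≈ 2.
Then |L| = ℏ√(2·3) = √6 ℏ.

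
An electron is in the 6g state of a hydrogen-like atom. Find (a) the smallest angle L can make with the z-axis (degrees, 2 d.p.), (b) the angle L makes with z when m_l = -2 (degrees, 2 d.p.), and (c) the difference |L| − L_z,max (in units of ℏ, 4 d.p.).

θ_min ≈ 26.57°; θ(m_l=-2) ≈ 116.57°; |L|−L_z,max ≈ 0.4721ℏ

The 6g subshell has l = 4.
cos θ_min = 4/√20, so θ_min ≈ 26.57°.
For m_l = -2: cos θ = -2/√20, θ ≈ 116.57°.
|L| − L_z,max = (2√5 − 4)ℏ ≈ 0.4721ℏ.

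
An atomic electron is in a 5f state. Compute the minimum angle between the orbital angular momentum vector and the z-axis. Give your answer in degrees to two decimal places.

For 5f, l = 3.
|L|² = l(l+1)ℏ² = 12ℏ², so |L| = 2√3 ℏ.
The smallest angle corresponds to the largest L_z, i.e. m_l = l = 3, giving L_z = 3ℏ.
cos θ_min = 3/√12, so θ_min ≈ 30.00°.

θ_min ≈ 30.00°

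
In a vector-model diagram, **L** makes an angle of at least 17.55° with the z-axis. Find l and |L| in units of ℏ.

l = 10, |L| = √110 ℏ ≈ 10.488ℏ

cos²θ_min = l/(l+1) = 0.9091.
Thus l = 0.9091/(1 − 0.9091) ≈ 10.
Then |L| = ℏ√(10·11) = √110 ℏ.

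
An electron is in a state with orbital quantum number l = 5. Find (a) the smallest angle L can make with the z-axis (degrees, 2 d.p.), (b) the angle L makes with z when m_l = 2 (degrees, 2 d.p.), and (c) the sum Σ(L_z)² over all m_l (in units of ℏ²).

cos θ_min = 5/√30, so θ_min ≈ 24.09°.
For m_l = 2: cos θ = 2/√30, θ ≈ 68.58°.
Σ m_l² = 110, so Σ(L_z)² = 110 ℏ².

θ_min ≈ 24.09°; θ(m_l=2) ≈ 68.58°; Σ(L_z)² = 110 ℏ²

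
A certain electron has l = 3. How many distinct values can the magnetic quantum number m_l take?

The number of m_l values is 2l + 1 = 2·3 + 1 = 7.

7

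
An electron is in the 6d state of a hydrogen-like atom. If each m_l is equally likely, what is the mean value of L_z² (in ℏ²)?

⟨L_z²⟩ = 2 ℏ²

For 6d, l = 2.
The allowed m_l values are -2, -1, 0, 1, 2.
⟨L_z²⟩ = ℏ²·l(l+1)/3 = 2ℏ².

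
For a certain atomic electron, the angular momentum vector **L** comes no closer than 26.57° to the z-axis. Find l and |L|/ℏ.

cos²θ_min = l/(l+1) = 0.7999.
l = cos²θ/sin²θ ≈ 4.
Then |L| = ℏ√(4·5) = 2√5 ℏ.

l = 4, |L| = 2√5 ℏ ≈ 4.472ℏ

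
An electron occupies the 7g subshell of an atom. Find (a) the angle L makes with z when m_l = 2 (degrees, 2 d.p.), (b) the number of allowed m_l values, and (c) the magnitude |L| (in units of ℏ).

The 7g subshell has l = 4.
For m_l = 2: cos θ = 2/√20, θ ≈ 63.43°.
There are 2l+1 = 9 values of m_l.
|L| = ℏ√(4·5) = 2√5 ℏ ≈ 4.472ℏ.

θ(m_l=2) ≈ 63.43°; 9 values; |L| = 2√5 ℏ ≈ 4.472ℏ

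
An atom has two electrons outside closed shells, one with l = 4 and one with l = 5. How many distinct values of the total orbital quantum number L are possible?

Angular momentum addition gives L = |l₁ − l₂|, …, l₁ + l₂.
L ∈ {1, 2, 3, 4, 5, 6, 7, 8, 9}.
That is 9 values.

9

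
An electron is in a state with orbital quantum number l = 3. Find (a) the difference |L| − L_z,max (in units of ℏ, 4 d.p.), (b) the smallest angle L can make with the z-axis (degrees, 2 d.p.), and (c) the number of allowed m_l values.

|L|−L_z,max ≈ 0.4641ℏ; θ_min ≈ 30.00°; 7 values

|L| − L_z,max = (2√3 − 3)ℏ ≈ 0.4641ℏ.
cos θ_min = 3/√12, so θ_min ≈ 30.00°.
There are 2l+1 = 7 values of m_l.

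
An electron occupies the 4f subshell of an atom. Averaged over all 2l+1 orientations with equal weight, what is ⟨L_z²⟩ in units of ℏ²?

The 4f subshell has l = 3.
m_l runs from −3 to 3, i.e. {-3, -2, -1, 0, 1, 2, 3}.
Average of L_z² over 7 states: 28/7 ℏ² = 4 ℏ².

⟨L_z²⟩ = 4 ℏ²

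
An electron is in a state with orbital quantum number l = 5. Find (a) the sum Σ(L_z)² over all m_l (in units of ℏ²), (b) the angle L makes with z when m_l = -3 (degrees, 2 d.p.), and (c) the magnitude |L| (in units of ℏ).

Σ m_l² = 110, so Σ(L_z)² = 110 ℏ².
For m_l = -3: cos θ = -3/√30, θ ≈ 123.21°.
|L| = ℏ√(5·6) = √30 ℏ ≈ 5.477ℏ.

Σ(L_z)² = 110 ℏ²; θ(m_l=-3) ≈ 123.21°; |L| = √30 ℏ ≈ 5.477ℏ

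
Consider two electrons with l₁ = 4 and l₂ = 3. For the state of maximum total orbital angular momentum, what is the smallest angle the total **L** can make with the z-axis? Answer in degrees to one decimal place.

θ_min ≈ 20.7°

L runs from |4 − 3| = 1 to 4 + 3 = 7.
Allowed values: L = 1, 2, 3, 4, 5, 6, 7.
The maximum is L = 7, with |L_tot| = ℏ√(7·8) = 2√14 ℏ.
The minimum angle with z is arccos(7/√56) ≈ 20.7°.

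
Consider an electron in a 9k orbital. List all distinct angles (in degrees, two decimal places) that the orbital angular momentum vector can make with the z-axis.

θ ∈ {20.70°, 36.70°, 48.08°, 57.69°, 66.37°, 74.50°, 82.32°, 90.00°, 97.68°, 105.50°, 113.63°, 122.31°, 131.92°, 143.30°, 159.30°}

For 9k, l = 7.
|L| = ℏ√(l(l+1)) = 2√14 ℏ.
cos θ = m_l/√56 for each m_l ∈ {-7, -6, -5, -4, -3, -2, -1, 0, 1, 2, 3, 4, 5, 6, 7}.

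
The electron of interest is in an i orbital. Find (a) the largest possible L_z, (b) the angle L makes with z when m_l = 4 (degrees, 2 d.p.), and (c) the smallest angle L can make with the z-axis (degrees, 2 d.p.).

The letter i corresponds to l = 6.
L_z,max = lℏ = 6ℏ.
For m_l = 4: cos θ = 4/√42, θ ≈ 51.89°.
cos θ_min = 6/√42, so θ_min ≈ 22.21°.

L_z,max = 6ℏ; θ(m_l=4) ≈ 51.89°; θ_min ≈ 22.21°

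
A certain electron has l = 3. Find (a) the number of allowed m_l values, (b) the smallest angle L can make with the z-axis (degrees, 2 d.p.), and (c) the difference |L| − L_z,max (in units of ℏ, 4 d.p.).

There are 2l+1 = 7 values of m_l.
cos θ_min = 3/√12, so θ_min ≈ 30.00°.
|L| − L_z,max = (2√3 − 3)ℏ ≈ 0.4641ℏ.

7 values; θ_min ≈ 30.00°; |L|−L_z,max ≈ 0.4641ℏ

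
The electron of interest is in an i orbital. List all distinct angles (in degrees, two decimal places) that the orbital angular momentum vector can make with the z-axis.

The letter i corresponds to l = 6.
|L| = √(l(l+1)) ℏ = √42 ℏ.
cos θ = m_l/√42 for each m_l ∈ {-6, -5, -4, -3, -2, -1, 0, 1, 2, 3, 4, 5, 6}.

θ ∈ {22.21°, 39.51°, 51.89°, 62.42°, 72.02°, 81.12°, 90.00°, 98.88°, 107.98°, 117.58°, 128.11°, 140.49°, 157.79°}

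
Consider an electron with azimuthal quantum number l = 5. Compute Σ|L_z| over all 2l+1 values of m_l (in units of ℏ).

m_l ∈ {-5, -4, -3, -2, -1, 0, 1, 2, 3, 4, 5}.
Σ|m_l| = 2·5(5+1)/2 = 30.

Σ|L_z| = 30 ℏ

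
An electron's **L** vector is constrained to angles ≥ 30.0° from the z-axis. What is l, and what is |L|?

l = 3, |L| = 2√3 ℏ ≈ 3.464ℏ

cos²θ_min = l/(l+1) = 0.7500.
l = cos²θ/sin²θ ≈ 3.
Then |L| = ℏ√(3·4) = 2√3 ℏ.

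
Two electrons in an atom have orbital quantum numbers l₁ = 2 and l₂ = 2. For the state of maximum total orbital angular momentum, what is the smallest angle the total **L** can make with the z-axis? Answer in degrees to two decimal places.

L runs from |2 − 2| = 0 to 2 + 2 = 4.
L ∈ {0, 1, 2, 3, 4}.
The maximum is L = 4, with |L_tot| = ℏ√(4·5) = 2√5 ℏ.
The minimum angle with z is arccos(4/√20) ≈ 26.57°.

θ_min ≈ 26.57°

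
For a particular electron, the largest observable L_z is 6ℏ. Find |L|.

Since max m_l = l, l = 6.
|L| = √(l(l+1)) ℏ = √42 ℏ.

|L| = √42 ℏ ≈ 6.481ℏ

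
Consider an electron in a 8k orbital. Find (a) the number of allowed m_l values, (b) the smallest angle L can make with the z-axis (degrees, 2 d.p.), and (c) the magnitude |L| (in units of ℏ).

15 values; θ_min ≈ 20.70°; |L| = 2√14 ℏ ≈ 7.483ℏ

For 8k, l = 7.
There are 2l+1 = 15 values of m_l.
cos θ_min = 7/√56, so θ_min ≈ 20.70°.
|L| = ℏ√(7·8) = 2√14 ℏ ≈ 7.483ℏ.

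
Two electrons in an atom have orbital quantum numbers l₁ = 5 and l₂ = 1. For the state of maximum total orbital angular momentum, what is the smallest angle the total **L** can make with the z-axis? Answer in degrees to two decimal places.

θ_min ≈ 22.21°

By the triangle rule, |l₁ − l₂| ≤ L ≤ l₁ + l₂.
Allowed values: L = 4, 5, 6.
The maximum is L = 6, with |L_tot| = ℏ√(6·7) = √42 ℏ.
The minimum angle with z is arccos(6/√42) ≈ 22.21°.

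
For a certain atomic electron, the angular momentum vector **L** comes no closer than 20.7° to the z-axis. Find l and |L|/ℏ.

l = 7, |L| = 2√14 ℏ ≈ 7.483ℏ

cos²θ_min = l/(l+1) = 0.8751.
l = cos²θ/sin²θ ≈ 7.
Then |L| = ℏ√(7·8) = 2√14 ℏ.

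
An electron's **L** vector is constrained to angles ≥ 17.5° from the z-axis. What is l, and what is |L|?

l = 10, |L| = √110 ℏ ≈ 10.488ℏ

cos²θ_min = l/(l+1) = 0.9096.
Thus l = 0.9096/(1 − 0.9096) ≈ 10.
Then |L| = ℏ√(10·11) = √110 ℏ.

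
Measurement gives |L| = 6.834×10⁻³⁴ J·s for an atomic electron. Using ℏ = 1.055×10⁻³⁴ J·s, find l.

In units of ℏ, |L| ≈ 6.478.
l(l+1) ≈ 6.478² ≈ 41.96, so l = 6.

l = 6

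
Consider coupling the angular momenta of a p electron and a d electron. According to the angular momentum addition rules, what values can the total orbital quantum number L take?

L = 1, 2, 3

L runs from |1 − 2| = 1 to 1 + 2 = 3.
L ∈ {1, 2, 3}.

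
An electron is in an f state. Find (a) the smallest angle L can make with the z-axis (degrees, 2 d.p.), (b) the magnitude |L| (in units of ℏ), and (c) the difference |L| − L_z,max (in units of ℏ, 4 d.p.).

For an f orbital, l = 3.
cos θ_min = 3/√12, so θ_min ≈ 30.00°.
|L| = ℏ√(3·4) = 2√3 ℏ ≈ 3.464ℏ.
|L| − L_z,max = (2√3 − 3)ℏ ≈ 0.4641ℏ.

θ_min ≈ 30.00°; |L| = 2√3 ℏ ≈ 3.464ℏ; |L|−L_z,max ≈ 0.4641ℏ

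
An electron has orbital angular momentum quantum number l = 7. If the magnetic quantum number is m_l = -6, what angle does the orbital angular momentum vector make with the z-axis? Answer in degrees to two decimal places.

θ ≈ 143.30°

|L|² = l(l+1)ℏ² = 56ℏ², so |L| = 2√14 ℏ.
L_z = m_l ℏ = −6ℏ.
cos θ = L_z/|L| = -6/√56, so θ ≈ 143.30°.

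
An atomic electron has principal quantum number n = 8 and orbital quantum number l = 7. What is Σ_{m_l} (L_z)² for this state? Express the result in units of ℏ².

Σ(L_z)² = 280 ℏ²

m_l runs from −7 to 7, i.e. {-7, -6, -5, -4, -3, -2, -1, 0, 1, 2, 3, 4, 5, 6, 7}.
Σ m_l² = l(l+1)(2l+1)/3 = 7·8·15/3 = 280.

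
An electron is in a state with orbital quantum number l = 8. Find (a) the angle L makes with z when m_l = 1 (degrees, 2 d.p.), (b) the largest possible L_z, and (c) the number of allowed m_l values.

θ(m_l=1) ≈ 83.23°; L_z,max = 8ℏ; 17 values

For m_l = 1: cos θ = 1/√72, θ ≈ 83.23°.
L_z,max = lℏ = 8ℏ.
There are 2l+1 = 17 values of m_l.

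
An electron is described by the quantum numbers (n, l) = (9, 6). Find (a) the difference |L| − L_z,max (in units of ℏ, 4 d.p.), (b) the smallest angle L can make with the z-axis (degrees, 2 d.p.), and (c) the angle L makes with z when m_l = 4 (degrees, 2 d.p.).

|L|−L_z,max ≈ 0.4807ℏ; θ_min ≈ 22.21°; θ(m_l=4) ≈ 51.89°

|L| − L_z,max = (√42 − 6)ℏ ≈ 0.4807ℏ.
cos θ_min = 6/√42, so θ_min ≈ 22.21°.
For m_l = 4: cos θ = 4/√42, θ ≈ 51.89°.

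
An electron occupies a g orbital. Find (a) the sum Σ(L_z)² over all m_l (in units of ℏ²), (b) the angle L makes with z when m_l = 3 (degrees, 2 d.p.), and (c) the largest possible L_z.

Σ(L_z)² = 60 ℏ²; θ(m_l=3) ≈ 47.87°; L_z,max = 4ℏ

The letter g corresponds to l = 4.
Σ m_l² = 60, so Σ(L_z)² = 60 ℏ².
For m_l = 3: cos θ = 3/√20, θ ≈ 47.87°.
L_z,max = lℏ = 4ℏ.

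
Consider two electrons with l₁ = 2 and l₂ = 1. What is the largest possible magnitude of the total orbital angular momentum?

Angular momentum addition gives L = |l₁ − l₂|, …, l₁ + l₂.
So L can be 1, 2, 3.
The largest magnitude corresponds to L = 3: |L_tot| = ℏ√(3·4) = 2√3 ℏ.

|L_tot|_max = 2√3 ℏ ≈ 3.464ℏ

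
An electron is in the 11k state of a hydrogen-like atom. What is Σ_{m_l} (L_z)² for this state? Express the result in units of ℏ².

The 11k subshell has l = 7.
m_l ∈ {-7, -6, -5, -4, -3, -2, -1, 0, 1, 2, 3, 4, 5, 6, 7}.
Σ m_l² = 2·(1 + 4 + 9 + 16 + 25 + 36 + 49) = 280.

Σ(L_z)² = 280 ℏ²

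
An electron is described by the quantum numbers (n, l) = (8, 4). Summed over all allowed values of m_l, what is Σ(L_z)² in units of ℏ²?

The allowed m_l values are -4, -3, -2, -1, 0, 1, 2, 3, 4.
Σ m_l² = 2·(1 + 4 + 9 + 16) = 60.

Σ(L_z)² = 60 ℏ²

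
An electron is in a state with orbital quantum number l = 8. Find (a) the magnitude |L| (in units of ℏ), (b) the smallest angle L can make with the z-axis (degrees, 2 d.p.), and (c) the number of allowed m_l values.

|L| = ℏ√(8·9) = 6√2 ℏ ≈ 8.485ℏ.
cos θ_min = 8/√72, so θ_min ≈ 19.47°.
There are 2l+1 = 17 values of m_l.

|L| = 6√2 ℏ ≈ 8.485ℏ; θ_min ≈ 19.47°; 17 values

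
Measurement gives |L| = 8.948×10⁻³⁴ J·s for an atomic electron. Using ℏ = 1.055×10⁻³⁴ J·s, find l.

|L|/ℏ = (8.948×10⁻³⁴)/(1.055×10⁻³⁴) ≈ 8.482.
(|L|/ℏ)² = l(l+1) ≈ 71.94 ⇒ l = 8.

l = 8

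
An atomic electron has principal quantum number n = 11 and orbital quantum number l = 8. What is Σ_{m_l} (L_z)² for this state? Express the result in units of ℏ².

Σ(L_z)² = 408 ℏ²

The allowed m_l values are -8, -7, -6, -5, -4, -3, -2, -1, 0, 1, 2, 3, 4, 5, 6, 7, 8.
Summing m² from −8 to 8: Σ m_l² = 408.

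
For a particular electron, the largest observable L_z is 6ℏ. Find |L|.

|L| = √42 ℏ ≈ 6.481ℏ

L_z,max = lℏ, so l = 6.
|L| = ℏ√(l(l+1)) = √42 ℏ.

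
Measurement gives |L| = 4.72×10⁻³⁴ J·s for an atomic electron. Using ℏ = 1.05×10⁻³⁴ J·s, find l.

l = 4

|L|/ℏ = (4.72×10⁻³⁴)/(1.05×10⁻³⁴) ≈ 4.495.
Set l(l+1) = 20.21; the integer solution is l = 4.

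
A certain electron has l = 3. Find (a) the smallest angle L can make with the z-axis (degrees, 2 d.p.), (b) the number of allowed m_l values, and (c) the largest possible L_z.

θ_min ≈ 30.00°; 7 values; L_z,max = 3ℏ

cos θ_min = 3/√12, so θ_min ≈ 30.00°.
There are 2l+1 = 7 values of m_l.
L_z,max = lℏ = 3ℏ.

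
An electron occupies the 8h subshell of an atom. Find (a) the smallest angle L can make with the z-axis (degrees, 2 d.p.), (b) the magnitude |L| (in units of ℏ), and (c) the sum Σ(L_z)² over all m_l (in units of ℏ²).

θ_min ≈ 24.09°; |L| = √30 ℏ ≈ 5.477ℏ; Σ(L_z)² = 110 ℏ²

The 8h subshell has l = 5.
cos θ_min = 5/√30, so θ_min ≈ 24.09°.
|L| = ℏ√(5·6) = √30 ℏ ≈ 5.477ℏ.
Σ m_l² = 110, so Σ(L_z)² = 110 ℏ².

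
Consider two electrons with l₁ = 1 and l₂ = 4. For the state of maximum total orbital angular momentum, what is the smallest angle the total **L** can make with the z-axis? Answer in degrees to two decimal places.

L runs from |1 − 4| = 3 to 1 + 4 = 5.
Allowed values: L = 3, 4, 5.
The maximum is L = 5, with |L_tot| = ℏ√(5·6) = √30 ℏ.
The minimum angle with z is arccos(5/√30) ≈ 24.09°.

θ_min ≈ 24.09°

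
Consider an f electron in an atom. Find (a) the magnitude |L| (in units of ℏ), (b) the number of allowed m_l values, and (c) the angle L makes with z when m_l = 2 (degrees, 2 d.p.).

For an f orbital, l = 3.
|L| = ℏ√(3·4) = 2√3 ℏ ≈ 3.464ℏ.
There are 2l+1 = 7 values of m_l.
For m_l = 2: cos θ = 2/√12, θ ≈ 54.74°.

|L| = 2√3 ℏ ≈ 3.464ℏ; 7 values; θ(m_l=2) ≈ 54.74°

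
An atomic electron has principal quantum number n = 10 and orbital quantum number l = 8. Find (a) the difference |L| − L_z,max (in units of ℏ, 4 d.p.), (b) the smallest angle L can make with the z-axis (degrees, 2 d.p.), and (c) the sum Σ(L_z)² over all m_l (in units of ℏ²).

|L| − L_z,max = (6√2 − 8)ℏ ≈ 0.4853ℏ.
cos θ_min = 8/√72, so θ_min ≈ 19.47°.
Σ m_l² = 408, so Σ(L_z)² = 408 ℏ².

|L|−L_z,max ≈ 0.4853ℏ; θ_min ≈ 19.47°; Σ(L_z)² = 408 ℏ²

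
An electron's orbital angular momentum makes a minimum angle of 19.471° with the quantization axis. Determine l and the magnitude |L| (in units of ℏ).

cos²θ_min = l/(l+1) = 0.8889.
Solving: l = 8.
Then |L| = ℏ√(8·9) = 6√2 ℏ.

l = 8, |L| = 6√2 ℏ ≈ 8.485ℏ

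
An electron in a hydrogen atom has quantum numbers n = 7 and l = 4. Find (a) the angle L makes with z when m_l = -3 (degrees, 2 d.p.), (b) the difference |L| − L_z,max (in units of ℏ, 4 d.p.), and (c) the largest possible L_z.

θ(m_l=-3) ≈ 132.13°; |L|−L_z,max ≈ 0.4721ℏ; L_z,max = 4ℏ

For m_l = -3: cos θ = -3/√20, θ ≈ 132.13°.
|L| − L_z,max = (2√5 − 4)ℏ ≈ 0.4721ℏ.
L_z,max = lℏ = 4ℏ.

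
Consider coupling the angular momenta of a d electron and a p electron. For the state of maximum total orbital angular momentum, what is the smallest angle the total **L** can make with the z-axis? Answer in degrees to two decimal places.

θ_min ≈ 30.00°

L runs from |2 − 1| = 1 to 2 + 1 = 3.
L ∈ {1, 2, 3}.
The maximum is L = 3, with |L_tot| = ℏ√(3·4) = 2√3 ℏ.
The minimum angle with z is arccos(3/√12) ≈ 30.00°.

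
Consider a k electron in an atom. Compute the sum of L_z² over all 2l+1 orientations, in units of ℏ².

For a k orbital, l = 7.
m_l ∈ {-7, -6, -5, -4, -3, -2, -1, 0, 1, 2, 3, 4, 5, 6, 7}.
Σ m_l² = 2·(1 + 4 + 9 + 16 + 25 + 36 + 49) = 280.

Σ(L_z)² = 280 ℏ²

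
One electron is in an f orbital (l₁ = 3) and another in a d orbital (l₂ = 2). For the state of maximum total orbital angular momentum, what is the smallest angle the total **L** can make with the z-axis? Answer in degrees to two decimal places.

θ_min ≈ 24.09°

The total orbital quantum number L ranges from |l₁ − l₂| to l₁ + l₂ in integer steps.
Allowed values: L = 1, 2, 3, 4, 5.
The maximum is L = 5, with |L_tot| = ℏ√(5·6) = √30 ℏ.
The minimum angle with z is arccos(5/√30) ≈ 24.09°.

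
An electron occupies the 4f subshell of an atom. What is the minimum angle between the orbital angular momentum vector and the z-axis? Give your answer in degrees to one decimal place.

θ_min ≈ 30.0°

4f means n = 4, l = 3.
|L| = √(l(l+1)) ℏ = 2√3 ℏ.
The smallest angle corresponds to the largest L_z, i.e. m_l = l = 3, giving L_z = 3ℏ.
cos θ_min = 3/√12, so θ_min ≈ 30.0°.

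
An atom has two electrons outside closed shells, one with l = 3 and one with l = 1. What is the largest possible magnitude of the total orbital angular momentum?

L runs from |3 − 1| = 2 to 3 + 1 = 4.
So L can be 2, 3, 4.
The largest magnitude corresponds to L = 4: |L_tot| = ℏ√(4·5) = 2√5 ℏ.

|L_tot|_max = 2√5 ℏ ≈ 4.472ℏ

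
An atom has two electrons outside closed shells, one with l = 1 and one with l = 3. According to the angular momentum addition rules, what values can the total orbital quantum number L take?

Angular momentum addition gives L = |l₁ − l₂|, …, l₁ + l₂.
So L can be 2, 3, 4.

L = 2, 3, 4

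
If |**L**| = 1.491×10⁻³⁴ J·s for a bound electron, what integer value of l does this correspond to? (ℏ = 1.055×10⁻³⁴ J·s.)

|L|/ℏ = (1.491×10⁻³⁴)/(1.055×10⁻³⁴) ≈ 1.413.
(|L|/ℏ)² = l(l+1) ≈ 2.00 ⇒ l = 1.

l = 1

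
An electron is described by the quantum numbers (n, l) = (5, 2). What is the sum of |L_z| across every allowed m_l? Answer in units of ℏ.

Σ|L_z| = 6 ℏ

m_l runs from −2 to 2, i.e. {-2, -1, 0, 1, 2}.
Σ|m_l| = 2·2(2+1)/2 = 6.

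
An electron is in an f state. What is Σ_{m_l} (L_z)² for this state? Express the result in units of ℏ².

An f state has l = 3.
The allowed m_l values are -3, -2, -1, 0, 1, 2, 3.
Σ m_l² = l(l+1)(2l+1)/3 = 3·4·7/3 = 28.

Σ(L_z)² = 28 ℏ²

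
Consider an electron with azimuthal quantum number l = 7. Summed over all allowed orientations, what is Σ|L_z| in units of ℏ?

m_l runs from −7 to 7, i.e. {-7, -6, -5, -4, -3, -2, -1, 0, 1, 2, 3, 4, 5, 6, 7}.
Σ|m_l| = l(l+1) = 56.

Σ|L_z| = 56 ℏ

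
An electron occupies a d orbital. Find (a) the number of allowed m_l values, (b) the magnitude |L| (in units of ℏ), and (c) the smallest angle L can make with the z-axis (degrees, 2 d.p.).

For a d orbital, l = 2.
There are 2l+1 = 5 values of m_l.
|L| = ℏ√(2·3) = √6 ℏ ≈ 2.449ℏ.
cos θ_min = 2/√6, so θ_min ≈ 35.26°.

5 values; |L| = √6 ℏ ≈ 2.449ℏ; θ_min ≈ 35.26°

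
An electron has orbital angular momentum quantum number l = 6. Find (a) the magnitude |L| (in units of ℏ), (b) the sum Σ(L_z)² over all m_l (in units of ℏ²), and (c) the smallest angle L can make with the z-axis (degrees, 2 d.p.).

|L| = √42 ℏ ≈ 6.481ℏ; Σ(L_z)² = 182 ℏ²; θ_min ≈ 22.21°

|L| = ℏ√(6·7) = √42 ℏ ≈ 6.481ℏ.
Σ m_l² = 182, so Σ(L_z)² = 182 ℏ².
cos θ_min = 6/√42, so θ_min ≈ 22.21°.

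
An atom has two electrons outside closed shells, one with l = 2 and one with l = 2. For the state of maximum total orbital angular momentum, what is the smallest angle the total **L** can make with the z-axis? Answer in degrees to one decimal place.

By the triangle rule, |l₁ − l₂| ≤ L ≤ l₁ + l₂.
Allowed values: L = 0, 1, 2, 3, 4.
The maximum is L = 4, with |L_tot| = ℏ√(4·5) = 2√5 ℏ.
The minimum angle with z is arccos(4/√20) ≈ 26.6°.

θ_min ≈ 26.6°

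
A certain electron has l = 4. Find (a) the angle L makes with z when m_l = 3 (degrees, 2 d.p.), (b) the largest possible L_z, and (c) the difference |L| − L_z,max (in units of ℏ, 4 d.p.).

θ(m_l=3) ≈ 47.87°; L_z,max = 4ℏ; |L|−L_z,max ≈ 0.4721ℏ

For m_l = 3: cos θ = 3/√20, θ ≈ 47.87°.
L_z,max = lℏ = 4ℏ.
|L| − L_z,max = (2√5 − 4)ℏ ≈ 0.4721ℏ.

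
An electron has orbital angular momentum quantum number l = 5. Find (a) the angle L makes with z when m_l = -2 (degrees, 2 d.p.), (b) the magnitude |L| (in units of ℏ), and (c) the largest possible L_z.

θ(m_l=-2) ≈ 111.42°; |L| = √30 ℏ ≈ 5.477ℏ; L_z,max = 5ℏ

For m_l = -2: cos θ = -2/√30, θ ≈ 111.42°.
|L| = ℏ√(5·6) = √30 ℏ ≈ 5.477ℏ.
L_z,max = lℏ = 5ℏ.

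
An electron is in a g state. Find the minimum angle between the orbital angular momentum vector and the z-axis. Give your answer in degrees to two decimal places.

θ_min ≈ 26.57°

For a g orbital, l = 4.
|L| = √(l(l+1)) ℏ = 2√5 ℏ.
The smallest angle corresponds to the largest L_z, i.e. m_l = l = 4, giving L_z = 4ℏ.
cos θ_min = 4/√20, so θ_min ≈ 26.57°.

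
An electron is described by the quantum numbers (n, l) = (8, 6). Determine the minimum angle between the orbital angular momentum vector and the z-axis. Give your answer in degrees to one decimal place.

θ_min ≈ 22.2°

|L| = ℏ√(l(l+1)) = √42 ℏ.
The smallest angle corresponds to the largest L_z, i.e. m_l = l = 6, giving L_z = 6ℏ.
cos θ_min = 6/√42, so θ_min ≈ 22.2°.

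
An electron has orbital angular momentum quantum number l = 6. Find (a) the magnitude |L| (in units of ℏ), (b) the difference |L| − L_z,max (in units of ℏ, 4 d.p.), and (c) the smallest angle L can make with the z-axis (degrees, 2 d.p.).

|L| = √42 ℏ ≈ 6.481ℏ; |L|−L_z,max ≈ 0.4807ℏ; θ_min ≈ 22.21°

|L| = ℏ√(6·7) = √42 ℏ ≈ 6.481ℏ.
|L| − L_z,max = (√42 − 6)ℏ ≈ 0.4807ℏ.
cos θ_min = 6/√42, so θ_min ≈ 22.21°.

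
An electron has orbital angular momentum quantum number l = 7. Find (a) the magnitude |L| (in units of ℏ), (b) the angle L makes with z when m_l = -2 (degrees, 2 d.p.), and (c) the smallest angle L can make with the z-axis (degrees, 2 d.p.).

|L| = ℏ√(7·8) = 2√14 ℏ ≈ 7.483ℏ.
For m_l = -2: cos θ = -2/√56, θ ≈ 105.50°.
cos θ_min = 7/√56, so θ_min ≈ 20.70°.

|L| = 2√14 ℏ ≈ 7.483ℏ; θ(m_l=-2) ≈ 105.50°; θ_min ≈ 20.70°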